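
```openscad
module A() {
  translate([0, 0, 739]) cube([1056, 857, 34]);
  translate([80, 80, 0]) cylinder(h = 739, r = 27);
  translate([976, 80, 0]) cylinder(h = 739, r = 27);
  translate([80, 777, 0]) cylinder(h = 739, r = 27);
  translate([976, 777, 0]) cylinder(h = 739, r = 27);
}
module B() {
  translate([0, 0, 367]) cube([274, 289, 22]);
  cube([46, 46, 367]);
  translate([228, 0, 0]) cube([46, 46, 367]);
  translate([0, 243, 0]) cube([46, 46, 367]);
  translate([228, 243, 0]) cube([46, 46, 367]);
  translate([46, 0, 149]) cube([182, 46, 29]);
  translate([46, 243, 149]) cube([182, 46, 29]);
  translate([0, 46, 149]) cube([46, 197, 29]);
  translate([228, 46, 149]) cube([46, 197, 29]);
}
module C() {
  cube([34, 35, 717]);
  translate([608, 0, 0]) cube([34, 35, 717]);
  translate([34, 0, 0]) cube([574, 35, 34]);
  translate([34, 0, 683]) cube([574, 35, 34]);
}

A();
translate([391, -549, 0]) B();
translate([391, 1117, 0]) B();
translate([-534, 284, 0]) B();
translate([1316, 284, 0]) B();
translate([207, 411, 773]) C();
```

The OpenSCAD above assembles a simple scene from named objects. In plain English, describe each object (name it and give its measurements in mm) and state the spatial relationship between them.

A is a rectangular dining table. The top is 1056×857×34 mm with its upper surface at z = 773 mm. It stands on four round legs of 54 mm diameter, each leg's bounding box inset 53 mm from the nearest pair of top edges, running from the floor to the underside of the top.

B is a four-legged stool. The seat is a 274×289×22 mm slab whose top surface is at z = 389 mm; four square legs, each 46×46 mm in cross-section, run from the floor (z = 0) to the underside of the seat, each flush with a corner of the seat. Four stretchers, 46 mm wide and 29 mm tall, connect adjacent legs with their undersides at z = 149 mm, each running between the inner faces of the legs it joins and aligned with the legs' outer faces on the other axis.

C is a picture frame with a 574×649 mm rectangular opening (x by z) and a uniform 34 mm border on every side. Frame depth is 35 mm along y. It is built from two vertical stiles running the full outside height and two horizontal rails spanning the gap between the stiles.

Four stools sit around the table at the −y, +y, −x, +x sides. The picture frame is on top of the table, centred.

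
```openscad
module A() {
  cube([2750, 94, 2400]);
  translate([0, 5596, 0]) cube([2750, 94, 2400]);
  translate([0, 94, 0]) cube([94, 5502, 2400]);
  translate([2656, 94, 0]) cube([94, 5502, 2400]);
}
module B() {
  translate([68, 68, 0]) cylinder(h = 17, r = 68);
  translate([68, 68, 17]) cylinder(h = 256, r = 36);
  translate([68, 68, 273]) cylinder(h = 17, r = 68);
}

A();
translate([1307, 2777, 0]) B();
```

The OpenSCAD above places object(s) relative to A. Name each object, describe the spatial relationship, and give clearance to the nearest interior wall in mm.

A is a house frame. B is a spool. The spool sits inside the house frame, centred. The clearance to the nearest interior wall is 1213 mm.

Clearances: x = 1213, y = 2683; minimum 1213 mm.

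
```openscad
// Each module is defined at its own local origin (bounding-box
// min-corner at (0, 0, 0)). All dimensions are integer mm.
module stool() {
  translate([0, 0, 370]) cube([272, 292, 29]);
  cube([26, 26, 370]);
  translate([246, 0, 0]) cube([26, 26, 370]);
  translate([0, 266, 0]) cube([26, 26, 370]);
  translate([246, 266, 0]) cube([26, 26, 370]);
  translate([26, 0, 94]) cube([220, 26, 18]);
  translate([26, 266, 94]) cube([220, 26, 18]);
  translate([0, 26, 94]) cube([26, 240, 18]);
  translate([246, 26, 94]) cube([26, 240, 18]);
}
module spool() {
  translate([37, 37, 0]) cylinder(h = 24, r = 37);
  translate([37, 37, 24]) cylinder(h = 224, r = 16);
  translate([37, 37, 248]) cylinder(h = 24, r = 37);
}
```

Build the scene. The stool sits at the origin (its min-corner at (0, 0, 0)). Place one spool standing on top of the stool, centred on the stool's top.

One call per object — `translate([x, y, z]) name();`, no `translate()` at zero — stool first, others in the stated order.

stool();
translate([99, 109, 399]) spool();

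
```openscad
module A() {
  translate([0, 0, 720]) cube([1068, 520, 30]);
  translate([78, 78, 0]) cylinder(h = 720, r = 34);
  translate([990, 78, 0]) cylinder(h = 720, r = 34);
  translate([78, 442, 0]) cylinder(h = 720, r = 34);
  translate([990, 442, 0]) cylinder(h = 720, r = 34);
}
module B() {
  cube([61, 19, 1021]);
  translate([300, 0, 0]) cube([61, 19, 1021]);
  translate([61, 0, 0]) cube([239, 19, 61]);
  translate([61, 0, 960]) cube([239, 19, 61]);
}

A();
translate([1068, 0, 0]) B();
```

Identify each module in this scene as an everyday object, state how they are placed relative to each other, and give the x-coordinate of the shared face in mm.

A is a table. B is a picture frame. The picture frame is against the table's +x side, with their −y faces flush. The x-coordinate of the shared face is 1068 mm.

The table's +x face and the picture frame's −x face are both at x = 1068 mm.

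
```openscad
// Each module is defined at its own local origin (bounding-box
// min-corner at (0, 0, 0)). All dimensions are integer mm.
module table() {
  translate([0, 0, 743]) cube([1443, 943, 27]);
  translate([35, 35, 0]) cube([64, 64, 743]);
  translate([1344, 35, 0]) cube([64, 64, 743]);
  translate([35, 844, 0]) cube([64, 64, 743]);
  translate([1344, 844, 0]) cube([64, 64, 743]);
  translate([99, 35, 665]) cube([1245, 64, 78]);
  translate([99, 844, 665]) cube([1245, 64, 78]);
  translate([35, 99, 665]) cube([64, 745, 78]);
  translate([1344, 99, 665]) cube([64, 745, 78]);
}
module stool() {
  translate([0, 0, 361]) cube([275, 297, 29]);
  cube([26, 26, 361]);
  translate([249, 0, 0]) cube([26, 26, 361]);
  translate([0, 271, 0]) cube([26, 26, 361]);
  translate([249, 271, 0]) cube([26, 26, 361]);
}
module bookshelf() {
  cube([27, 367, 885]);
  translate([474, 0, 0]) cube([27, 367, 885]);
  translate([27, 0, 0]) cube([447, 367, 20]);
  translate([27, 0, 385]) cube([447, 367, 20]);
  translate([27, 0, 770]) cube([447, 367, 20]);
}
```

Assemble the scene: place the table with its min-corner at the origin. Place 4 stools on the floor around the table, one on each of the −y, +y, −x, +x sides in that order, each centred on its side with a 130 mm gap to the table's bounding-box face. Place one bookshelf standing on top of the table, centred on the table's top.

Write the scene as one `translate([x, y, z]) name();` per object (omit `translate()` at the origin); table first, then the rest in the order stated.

table();
translate([584, -427, 0]) stool();
translate([584, 1073, 0]) stool();
translate([-405, 323, 0]) stool();
translate([1573, 323, 0]) stool();
translate([471, 288, 770]) bookshelf();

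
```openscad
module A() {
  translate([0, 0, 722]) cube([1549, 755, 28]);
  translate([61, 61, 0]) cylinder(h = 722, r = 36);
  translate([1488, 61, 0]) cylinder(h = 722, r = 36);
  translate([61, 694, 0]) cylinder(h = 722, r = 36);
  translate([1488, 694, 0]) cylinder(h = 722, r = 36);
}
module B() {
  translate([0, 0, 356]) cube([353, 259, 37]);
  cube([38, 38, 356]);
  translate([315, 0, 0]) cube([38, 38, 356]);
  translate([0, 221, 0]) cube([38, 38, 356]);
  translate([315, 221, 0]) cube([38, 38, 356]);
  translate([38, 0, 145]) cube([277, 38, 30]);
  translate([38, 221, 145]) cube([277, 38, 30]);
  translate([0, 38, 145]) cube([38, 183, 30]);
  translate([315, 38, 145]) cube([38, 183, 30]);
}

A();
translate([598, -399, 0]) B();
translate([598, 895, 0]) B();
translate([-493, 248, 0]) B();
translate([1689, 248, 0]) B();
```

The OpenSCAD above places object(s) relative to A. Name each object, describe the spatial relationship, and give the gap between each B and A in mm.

A is a table. B is a stool. Four stools sit around the table at the −y, +y, −x, +x sides. The gap between each stool and the table is 140 mm.

Each stool's nearest face is 140 mm from the table's bounding box.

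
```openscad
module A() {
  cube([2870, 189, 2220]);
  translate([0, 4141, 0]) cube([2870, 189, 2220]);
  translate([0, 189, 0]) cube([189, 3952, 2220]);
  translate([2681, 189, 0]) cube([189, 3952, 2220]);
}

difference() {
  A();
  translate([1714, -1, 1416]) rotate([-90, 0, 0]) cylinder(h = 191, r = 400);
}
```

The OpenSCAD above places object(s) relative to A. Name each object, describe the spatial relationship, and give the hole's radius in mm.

A is a house frame. The house frame has a circular hole through its front wall. The hole's radius is 400 mm.

The subtracted cylinder has r = 400 mm.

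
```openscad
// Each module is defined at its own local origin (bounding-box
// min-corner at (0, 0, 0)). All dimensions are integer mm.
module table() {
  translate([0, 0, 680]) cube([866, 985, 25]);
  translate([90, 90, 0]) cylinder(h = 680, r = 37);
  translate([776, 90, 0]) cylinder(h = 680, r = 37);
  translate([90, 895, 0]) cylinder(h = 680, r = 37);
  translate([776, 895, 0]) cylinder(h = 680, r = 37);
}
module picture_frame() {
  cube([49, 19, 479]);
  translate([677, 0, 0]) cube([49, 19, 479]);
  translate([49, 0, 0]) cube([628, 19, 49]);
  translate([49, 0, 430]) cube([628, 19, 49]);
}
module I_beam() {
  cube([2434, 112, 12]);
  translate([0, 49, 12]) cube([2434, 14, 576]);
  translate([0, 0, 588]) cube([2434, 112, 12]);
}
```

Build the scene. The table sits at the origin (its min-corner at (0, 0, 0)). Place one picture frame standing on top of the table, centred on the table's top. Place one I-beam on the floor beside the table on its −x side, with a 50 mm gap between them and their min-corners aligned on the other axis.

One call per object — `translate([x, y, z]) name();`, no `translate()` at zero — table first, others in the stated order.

table();
translate([70, 483, 705]) picture_frame();
translate([-2484, 0, 0]) I_beam();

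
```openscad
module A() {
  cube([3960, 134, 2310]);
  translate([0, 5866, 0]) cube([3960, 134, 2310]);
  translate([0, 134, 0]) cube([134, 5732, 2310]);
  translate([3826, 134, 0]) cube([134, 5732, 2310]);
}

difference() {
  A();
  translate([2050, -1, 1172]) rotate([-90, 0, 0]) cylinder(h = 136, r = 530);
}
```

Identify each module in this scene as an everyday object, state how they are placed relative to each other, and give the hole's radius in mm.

A is a house frame. The house frame has a circular hole through its front wall. The hole's radius is 530 mm.

The subtracted cylinder has r = 530 mm.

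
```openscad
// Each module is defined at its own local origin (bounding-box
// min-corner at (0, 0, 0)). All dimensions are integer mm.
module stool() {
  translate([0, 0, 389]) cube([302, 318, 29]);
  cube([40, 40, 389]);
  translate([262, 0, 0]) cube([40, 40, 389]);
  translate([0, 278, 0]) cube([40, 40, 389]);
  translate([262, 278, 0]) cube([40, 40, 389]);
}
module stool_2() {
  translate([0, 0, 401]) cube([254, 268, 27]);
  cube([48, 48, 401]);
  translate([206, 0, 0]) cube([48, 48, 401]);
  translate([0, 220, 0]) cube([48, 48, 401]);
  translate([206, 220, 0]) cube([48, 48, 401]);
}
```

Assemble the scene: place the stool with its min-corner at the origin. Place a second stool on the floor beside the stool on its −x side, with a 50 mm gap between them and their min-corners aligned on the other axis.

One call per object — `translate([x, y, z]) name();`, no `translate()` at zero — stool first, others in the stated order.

stool();
translate([-304, 0, 0]) stool_2();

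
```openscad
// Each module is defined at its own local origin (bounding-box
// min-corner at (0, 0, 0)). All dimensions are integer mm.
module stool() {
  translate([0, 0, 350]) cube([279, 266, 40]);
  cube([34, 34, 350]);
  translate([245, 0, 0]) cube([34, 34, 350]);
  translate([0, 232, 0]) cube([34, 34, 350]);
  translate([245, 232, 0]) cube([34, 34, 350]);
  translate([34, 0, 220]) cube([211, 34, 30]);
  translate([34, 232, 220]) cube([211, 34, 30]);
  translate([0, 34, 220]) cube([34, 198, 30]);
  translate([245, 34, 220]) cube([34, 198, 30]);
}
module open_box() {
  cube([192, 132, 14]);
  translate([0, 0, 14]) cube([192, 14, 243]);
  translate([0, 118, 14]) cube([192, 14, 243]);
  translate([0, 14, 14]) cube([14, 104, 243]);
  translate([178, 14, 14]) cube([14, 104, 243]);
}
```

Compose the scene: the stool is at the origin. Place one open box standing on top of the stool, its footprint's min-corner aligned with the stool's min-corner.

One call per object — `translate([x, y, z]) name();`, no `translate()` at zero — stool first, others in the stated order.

stool();
translate([0, 0, 390]) open_box();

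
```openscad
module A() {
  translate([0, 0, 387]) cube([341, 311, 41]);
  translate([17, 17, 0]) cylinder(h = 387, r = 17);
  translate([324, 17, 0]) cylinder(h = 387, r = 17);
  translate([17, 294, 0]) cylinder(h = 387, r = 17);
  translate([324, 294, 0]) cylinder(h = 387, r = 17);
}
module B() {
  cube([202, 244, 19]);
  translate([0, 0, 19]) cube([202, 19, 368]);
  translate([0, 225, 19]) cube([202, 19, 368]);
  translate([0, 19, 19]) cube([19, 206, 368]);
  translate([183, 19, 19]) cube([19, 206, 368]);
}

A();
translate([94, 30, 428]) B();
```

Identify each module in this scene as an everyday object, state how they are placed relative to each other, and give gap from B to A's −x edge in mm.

A is a stool. B is an open box. The open box is on top of the stool. The gap from the open box to the stool's −x edge is 94 mm.

The open box's min-x is at 94; the stool's min-x is 0; gap = 94 mm.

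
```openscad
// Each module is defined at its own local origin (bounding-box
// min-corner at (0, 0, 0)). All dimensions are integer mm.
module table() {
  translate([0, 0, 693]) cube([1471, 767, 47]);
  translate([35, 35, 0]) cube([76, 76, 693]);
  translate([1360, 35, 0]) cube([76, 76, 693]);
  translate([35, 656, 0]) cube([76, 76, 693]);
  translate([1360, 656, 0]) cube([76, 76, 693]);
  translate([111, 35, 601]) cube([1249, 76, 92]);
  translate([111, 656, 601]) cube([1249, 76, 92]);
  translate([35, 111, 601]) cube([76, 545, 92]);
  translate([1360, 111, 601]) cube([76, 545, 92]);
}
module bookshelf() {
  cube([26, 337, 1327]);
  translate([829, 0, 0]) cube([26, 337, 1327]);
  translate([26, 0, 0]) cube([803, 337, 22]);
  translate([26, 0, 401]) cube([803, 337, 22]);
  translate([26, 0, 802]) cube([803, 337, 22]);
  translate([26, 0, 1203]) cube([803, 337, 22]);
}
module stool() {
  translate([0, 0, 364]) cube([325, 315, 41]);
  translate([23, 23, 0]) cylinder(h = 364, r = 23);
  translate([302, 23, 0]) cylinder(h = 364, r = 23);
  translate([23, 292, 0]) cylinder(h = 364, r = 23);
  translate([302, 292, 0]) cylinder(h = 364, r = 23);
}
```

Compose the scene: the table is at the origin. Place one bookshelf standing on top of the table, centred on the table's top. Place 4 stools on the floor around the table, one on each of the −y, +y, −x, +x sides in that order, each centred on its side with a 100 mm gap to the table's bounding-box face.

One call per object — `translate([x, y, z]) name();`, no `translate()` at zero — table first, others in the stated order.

table();
translate([308, 215, 740]) bookshelf();
translate([573, -415, 0]) stool();
translate([573, 867, 0]) stool();
translate([-425, 226, 0]) stool();
translate([1571, 226, 0]) stool();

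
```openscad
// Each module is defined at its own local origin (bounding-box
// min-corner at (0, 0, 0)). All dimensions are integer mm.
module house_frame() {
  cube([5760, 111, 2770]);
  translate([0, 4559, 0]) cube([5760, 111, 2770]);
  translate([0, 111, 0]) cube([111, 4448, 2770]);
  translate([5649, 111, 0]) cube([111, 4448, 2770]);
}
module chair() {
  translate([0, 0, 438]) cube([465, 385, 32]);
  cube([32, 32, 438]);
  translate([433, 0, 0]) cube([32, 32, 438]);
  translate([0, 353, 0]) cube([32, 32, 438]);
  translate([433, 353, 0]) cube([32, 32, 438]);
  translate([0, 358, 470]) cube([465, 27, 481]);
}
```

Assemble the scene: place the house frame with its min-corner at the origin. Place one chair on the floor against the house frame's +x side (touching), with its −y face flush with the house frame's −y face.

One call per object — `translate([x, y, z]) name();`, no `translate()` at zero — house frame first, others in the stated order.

house_frame();
translate([5760, 0, 0]) chair();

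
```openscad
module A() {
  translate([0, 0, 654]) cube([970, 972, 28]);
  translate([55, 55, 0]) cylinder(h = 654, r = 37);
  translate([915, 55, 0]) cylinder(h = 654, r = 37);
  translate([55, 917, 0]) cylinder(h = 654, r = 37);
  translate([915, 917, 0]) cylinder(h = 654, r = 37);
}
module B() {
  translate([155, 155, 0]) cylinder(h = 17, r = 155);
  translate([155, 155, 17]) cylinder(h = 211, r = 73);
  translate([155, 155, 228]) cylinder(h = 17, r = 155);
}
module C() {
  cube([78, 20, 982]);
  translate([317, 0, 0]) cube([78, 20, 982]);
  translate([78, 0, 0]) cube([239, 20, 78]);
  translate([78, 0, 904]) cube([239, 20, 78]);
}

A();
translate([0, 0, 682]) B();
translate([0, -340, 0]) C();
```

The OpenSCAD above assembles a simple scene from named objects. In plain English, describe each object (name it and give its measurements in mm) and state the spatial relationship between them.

A is a table with a 970×972 mm rectangular top, 28 mm thick, top surface at z = 682 mm, supported by four round legs of 74 mm diameter, each leg's bounding box inset 18 mm from the nearest pair of top edges, running from the floor.

B is a spool: two coaxial disc flanges of radius 155 mm and thickness 17 mm, joined by a core cylinder of radius 73 mm and height 211 mm. The lower flange rests on z = 0 and the three cylinders share a vertical axis.

C is a rectangular picture frame lying in the x–z plane (depth along y). The opening is 239 mm wide (x) by 826 mm tall (z), surrounded by a border 78 mm wide on all four sides. The frame is 20 mm deep and is made of two full-height vertical stiles with two horizontal rails fitted between them.

The spool is on top of the table. The picture frame is on the floor beside the table on its −y side.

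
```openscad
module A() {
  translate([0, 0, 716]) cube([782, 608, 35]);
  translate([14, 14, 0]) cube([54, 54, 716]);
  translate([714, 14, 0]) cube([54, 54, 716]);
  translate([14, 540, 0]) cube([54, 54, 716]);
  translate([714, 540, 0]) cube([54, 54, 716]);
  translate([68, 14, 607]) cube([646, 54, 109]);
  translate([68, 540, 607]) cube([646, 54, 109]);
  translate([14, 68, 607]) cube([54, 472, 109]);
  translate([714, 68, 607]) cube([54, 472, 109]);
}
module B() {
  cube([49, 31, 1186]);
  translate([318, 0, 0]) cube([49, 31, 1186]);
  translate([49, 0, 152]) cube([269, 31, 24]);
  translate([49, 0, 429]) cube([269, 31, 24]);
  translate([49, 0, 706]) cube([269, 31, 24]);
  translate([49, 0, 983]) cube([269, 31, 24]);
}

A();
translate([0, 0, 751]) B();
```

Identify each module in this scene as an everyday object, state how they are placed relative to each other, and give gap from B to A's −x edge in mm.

The ladder's min-x is at 0; the table's min-x is 0; gap = 0 mm.

A is a table. B is a ladder. The ladder is on top of the table. The gap from the ladder to the table's −x edge is 0 mm.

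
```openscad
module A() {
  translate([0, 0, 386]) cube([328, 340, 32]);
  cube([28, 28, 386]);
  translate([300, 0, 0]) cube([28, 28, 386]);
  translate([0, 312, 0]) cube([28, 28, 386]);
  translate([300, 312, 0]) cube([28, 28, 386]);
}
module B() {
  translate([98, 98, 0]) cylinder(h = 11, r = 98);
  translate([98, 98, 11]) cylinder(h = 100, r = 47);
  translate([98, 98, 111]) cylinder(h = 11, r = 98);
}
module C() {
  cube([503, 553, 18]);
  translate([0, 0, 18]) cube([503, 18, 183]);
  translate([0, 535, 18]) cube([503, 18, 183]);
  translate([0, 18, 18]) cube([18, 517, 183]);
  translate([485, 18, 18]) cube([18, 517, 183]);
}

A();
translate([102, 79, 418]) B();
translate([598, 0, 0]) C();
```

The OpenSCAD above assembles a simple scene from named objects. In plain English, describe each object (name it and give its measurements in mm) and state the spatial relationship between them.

A is a four-legged stool. The seat is a 328×340×32 mm slab whose top surface is at z = 418 mm; four square legs, each 28×28 mm in cross-section, run from the floor (z = 0) to the underside of the seat, each flush with a corner of the seat.

B is a spool: two coaxial disc flanges of radius 98 mm and thickness 11 mm, joined by a core cylinder of radius 47 mm and height 100 mm. The lower flange rests on z = 0 and the three cylinders share a vertical axis.

C is an open storage box with external size 503×553×201 mm and wall thickness 18 mm (the base is also 18 mm thick). The base covers the whole footprint; the four walls stand on the base, with the y-facing walls full-width and the x-facing walls fitting between their inner faces.

The spool is on top of the stool. The open box is on the floor beside the stool on its +x side.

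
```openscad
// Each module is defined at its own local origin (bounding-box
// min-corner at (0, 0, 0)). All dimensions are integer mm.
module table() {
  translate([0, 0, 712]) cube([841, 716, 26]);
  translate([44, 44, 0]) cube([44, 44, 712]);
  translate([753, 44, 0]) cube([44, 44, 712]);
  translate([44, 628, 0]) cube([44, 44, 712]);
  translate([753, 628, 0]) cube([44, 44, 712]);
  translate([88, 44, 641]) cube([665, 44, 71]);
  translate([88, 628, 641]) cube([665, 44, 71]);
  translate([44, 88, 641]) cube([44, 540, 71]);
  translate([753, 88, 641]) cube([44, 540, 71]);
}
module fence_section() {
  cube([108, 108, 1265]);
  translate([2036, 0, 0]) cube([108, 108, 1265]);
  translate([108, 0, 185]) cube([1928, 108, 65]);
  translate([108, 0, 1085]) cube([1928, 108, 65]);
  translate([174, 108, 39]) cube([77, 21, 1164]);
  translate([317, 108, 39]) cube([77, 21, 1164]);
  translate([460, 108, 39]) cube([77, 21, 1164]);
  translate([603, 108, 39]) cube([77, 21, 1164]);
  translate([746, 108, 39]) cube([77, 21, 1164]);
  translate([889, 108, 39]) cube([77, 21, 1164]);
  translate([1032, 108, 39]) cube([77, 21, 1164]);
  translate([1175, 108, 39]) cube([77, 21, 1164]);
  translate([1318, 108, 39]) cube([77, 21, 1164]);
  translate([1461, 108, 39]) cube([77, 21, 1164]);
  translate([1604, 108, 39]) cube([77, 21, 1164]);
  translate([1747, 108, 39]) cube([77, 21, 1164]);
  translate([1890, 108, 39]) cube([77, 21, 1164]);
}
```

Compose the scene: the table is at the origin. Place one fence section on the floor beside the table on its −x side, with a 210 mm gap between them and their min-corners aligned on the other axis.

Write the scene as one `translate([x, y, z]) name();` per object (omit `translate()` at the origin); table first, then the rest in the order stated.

table();
translate([-2354, 0, 0]) fence_section();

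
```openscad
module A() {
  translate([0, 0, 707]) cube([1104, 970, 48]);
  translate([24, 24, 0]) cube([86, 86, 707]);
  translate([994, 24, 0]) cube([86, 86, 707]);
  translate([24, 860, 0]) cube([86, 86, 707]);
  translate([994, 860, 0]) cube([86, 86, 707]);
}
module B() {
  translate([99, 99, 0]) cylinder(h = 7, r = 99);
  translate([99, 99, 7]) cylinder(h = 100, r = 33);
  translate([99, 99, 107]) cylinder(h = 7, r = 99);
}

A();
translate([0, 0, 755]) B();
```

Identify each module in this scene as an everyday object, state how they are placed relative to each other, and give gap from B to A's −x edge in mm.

A is a table. B is a spool. The spool is on top of the table. The gap from the spool to the table's −x edge is 0 mm.

The spool's min-x is at 0; the table's min-x is 0; gap = 0 mm.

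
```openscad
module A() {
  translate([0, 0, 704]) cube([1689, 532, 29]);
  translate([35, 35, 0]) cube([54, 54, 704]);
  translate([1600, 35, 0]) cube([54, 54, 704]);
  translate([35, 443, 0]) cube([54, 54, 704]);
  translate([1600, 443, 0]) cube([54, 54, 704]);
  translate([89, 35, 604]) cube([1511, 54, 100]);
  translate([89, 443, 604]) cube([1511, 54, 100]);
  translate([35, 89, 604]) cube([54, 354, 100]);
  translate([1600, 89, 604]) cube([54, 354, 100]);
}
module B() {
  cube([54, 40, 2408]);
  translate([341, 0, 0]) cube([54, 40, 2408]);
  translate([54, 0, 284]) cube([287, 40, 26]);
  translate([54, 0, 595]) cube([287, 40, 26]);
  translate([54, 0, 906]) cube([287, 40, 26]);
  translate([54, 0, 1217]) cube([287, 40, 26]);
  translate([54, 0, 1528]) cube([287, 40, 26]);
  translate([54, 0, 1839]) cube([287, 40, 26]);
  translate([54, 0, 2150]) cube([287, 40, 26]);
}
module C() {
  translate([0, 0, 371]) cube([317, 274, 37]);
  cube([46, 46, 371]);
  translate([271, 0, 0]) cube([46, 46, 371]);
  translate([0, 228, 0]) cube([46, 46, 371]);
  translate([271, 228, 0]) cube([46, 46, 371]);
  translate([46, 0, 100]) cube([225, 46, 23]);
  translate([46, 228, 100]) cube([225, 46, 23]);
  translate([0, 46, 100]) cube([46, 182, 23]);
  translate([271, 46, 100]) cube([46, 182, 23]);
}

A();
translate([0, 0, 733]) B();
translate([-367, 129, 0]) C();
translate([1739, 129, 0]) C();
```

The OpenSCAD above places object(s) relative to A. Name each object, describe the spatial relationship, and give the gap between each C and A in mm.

A is a table. B is a ladder. C is a stool. The ladder is on top of the table. Two stools sit around the table at the −x, +x sides. The gap between each stool and the table is 50 mm.

Each stool's nearest face is 50 mm from the table's bounding box.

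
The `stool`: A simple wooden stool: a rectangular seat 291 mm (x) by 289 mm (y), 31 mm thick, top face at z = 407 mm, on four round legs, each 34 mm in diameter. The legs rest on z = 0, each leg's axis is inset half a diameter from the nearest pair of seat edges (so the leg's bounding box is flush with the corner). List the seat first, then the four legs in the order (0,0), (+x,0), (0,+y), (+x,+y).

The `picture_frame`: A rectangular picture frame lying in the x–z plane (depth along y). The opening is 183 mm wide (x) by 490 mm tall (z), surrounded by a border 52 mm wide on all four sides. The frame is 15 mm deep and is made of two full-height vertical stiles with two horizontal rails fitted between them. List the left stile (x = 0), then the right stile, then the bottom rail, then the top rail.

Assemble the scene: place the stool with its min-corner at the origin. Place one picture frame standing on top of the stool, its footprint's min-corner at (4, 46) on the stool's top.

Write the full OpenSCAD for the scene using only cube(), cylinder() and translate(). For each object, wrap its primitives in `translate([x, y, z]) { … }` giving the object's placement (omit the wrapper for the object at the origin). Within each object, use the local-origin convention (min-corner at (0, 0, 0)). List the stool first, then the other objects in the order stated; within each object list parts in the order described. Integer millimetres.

translate([0, 0, 376]) cube([291, 289, 31]);
translate([17, 17, 0]) cylinder(h = 376, r = 17);
translate([274, 17, 0]) cylinder(h = 376, r = 17);
translate([17, 272, 0]) cylinder(h = 376, r = 17);
translate([274, 272, 0]) cylinder(h = 376, r = 17);
translate([4, 46, 407]) {
  cube([52, 15, 594]);
  translate([235, 0, 0]) cube([52, 15, 594]);
  translate([52, 0, 0]) cube([183, 15, 52]);
  translate([52, 0, 542]) cube([183, 15, 52]);
}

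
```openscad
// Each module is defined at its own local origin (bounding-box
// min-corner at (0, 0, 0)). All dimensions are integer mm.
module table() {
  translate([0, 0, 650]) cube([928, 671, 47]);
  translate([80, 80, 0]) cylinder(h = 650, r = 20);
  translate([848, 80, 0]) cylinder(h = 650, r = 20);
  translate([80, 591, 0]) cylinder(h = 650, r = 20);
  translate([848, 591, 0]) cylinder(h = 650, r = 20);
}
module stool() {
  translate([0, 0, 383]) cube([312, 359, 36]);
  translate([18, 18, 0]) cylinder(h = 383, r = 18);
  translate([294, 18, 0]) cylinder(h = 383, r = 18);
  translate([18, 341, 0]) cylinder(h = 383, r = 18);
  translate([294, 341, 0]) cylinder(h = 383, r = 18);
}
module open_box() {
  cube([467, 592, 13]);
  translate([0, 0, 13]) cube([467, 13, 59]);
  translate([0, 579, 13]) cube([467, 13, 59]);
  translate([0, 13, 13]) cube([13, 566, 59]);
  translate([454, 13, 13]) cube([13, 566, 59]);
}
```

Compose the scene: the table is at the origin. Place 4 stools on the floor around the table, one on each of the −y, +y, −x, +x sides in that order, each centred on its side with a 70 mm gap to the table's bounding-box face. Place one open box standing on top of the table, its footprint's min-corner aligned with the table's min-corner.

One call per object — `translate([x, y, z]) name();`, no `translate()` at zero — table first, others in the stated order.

table();
translate([308, -429, 0]) stool();
translate([308, 741, 0]) stool();
translate([-382, 156, 0]) stool();
translate([998, 156, 0]) stool();
translate([0, 0, 697]) open_box();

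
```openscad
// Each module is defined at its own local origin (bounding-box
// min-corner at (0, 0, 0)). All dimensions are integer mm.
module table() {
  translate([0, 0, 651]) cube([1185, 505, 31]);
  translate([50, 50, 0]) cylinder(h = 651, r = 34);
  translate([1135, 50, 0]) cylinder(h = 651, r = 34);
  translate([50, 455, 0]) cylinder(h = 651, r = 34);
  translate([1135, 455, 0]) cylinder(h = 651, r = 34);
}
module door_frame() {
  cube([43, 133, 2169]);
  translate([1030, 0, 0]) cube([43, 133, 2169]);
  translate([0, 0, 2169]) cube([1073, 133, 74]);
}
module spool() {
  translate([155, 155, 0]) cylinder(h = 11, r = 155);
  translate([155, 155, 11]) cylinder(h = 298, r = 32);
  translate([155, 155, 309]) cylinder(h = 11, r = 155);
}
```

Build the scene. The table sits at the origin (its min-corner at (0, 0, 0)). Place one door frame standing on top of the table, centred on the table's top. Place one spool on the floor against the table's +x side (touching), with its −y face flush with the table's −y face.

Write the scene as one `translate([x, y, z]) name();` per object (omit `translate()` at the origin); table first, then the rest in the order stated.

table();
translate([56, 186, 682]) door_frame();
translate([1185, 0, 0]) spool();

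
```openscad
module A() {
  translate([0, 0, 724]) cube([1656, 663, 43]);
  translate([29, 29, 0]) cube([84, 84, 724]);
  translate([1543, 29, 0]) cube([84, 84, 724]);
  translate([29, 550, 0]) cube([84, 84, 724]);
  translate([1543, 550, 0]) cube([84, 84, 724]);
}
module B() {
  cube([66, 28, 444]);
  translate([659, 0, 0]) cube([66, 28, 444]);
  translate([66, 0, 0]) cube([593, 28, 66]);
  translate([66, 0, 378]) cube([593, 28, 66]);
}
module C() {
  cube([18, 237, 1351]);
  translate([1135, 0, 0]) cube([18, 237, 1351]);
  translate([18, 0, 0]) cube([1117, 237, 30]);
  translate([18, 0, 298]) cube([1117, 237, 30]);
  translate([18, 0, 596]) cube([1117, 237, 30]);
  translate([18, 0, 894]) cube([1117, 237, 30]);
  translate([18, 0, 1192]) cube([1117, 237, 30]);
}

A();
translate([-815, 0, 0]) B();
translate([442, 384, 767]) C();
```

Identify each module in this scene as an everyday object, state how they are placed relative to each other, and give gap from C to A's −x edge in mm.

A is a table. B is a picture frame. C is a bookshelf. The picture frame is on the floor beside the table on its −x side. The bookshelf is on top of the table. The gap from the bookshelf to the table's −x edge is 442 mm.

The bookshelf's min-x is at 442; the table's min-x is 0; gap = 442 mm.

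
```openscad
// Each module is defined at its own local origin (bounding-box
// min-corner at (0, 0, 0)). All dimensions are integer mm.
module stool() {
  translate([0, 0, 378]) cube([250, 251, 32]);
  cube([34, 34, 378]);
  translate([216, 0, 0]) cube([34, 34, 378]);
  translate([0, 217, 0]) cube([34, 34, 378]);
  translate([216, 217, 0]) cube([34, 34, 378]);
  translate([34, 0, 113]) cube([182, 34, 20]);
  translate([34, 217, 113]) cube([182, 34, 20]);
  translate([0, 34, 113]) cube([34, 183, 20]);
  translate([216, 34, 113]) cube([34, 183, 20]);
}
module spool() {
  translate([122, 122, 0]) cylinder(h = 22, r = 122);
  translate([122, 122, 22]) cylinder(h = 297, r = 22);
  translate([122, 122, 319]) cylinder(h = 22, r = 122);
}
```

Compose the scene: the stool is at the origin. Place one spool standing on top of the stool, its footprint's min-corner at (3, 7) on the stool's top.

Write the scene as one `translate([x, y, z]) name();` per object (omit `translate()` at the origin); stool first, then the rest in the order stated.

stool();
translate([3, 7, 410]) spool();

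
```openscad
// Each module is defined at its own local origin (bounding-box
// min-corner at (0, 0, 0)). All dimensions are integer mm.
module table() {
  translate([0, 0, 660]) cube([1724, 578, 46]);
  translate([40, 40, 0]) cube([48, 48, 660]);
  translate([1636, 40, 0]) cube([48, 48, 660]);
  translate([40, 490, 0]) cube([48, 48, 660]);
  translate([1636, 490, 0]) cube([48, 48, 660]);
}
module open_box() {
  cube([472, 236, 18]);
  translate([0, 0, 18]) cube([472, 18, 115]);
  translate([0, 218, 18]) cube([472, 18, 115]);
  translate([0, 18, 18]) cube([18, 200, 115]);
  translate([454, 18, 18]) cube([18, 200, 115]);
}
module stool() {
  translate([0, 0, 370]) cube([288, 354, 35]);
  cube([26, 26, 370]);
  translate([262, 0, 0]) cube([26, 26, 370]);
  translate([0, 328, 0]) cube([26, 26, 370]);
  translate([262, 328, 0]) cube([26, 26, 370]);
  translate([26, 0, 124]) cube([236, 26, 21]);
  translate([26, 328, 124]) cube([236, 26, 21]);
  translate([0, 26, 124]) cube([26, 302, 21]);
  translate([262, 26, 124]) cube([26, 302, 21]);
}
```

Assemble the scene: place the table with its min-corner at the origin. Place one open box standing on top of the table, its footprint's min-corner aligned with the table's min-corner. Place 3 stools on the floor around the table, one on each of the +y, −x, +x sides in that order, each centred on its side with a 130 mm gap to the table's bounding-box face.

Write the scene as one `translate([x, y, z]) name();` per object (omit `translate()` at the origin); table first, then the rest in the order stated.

table();
translate([0, 0, 706]) open_box();
translate([718, 708, 0]) stool();
translate([-418, 112, 0]) stool();
translate([1854, 112, 0]) stool();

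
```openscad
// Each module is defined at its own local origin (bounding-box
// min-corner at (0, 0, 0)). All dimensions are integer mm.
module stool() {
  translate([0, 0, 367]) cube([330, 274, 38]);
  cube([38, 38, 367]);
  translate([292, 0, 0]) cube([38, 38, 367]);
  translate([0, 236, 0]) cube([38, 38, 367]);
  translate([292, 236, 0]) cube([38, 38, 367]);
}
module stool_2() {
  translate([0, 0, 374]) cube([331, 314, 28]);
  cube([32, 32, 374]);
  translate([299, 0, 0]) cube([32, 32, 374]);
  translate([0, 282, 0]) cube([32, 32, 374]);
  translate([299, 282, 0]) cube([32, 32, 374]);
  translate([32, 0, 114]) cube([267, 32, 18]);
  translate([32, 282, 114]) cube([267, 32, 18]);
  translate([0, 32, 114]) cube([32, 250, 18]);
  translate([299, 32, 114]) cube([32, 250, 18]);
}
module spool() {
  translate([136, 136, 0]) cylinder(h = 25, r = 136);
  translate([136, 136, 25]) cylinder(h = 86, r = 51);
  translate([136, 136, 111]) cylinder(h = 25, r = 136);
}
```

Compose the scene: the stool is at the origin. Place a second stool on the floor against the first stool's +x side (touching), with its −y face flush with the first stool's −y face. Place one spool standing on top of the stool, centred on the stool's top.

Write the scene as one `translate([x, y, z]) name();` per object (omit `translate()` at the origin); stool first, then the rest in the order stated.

stool();
translate([330, 0, 0]) stool_2();
translate([29, 1, 405]) spool();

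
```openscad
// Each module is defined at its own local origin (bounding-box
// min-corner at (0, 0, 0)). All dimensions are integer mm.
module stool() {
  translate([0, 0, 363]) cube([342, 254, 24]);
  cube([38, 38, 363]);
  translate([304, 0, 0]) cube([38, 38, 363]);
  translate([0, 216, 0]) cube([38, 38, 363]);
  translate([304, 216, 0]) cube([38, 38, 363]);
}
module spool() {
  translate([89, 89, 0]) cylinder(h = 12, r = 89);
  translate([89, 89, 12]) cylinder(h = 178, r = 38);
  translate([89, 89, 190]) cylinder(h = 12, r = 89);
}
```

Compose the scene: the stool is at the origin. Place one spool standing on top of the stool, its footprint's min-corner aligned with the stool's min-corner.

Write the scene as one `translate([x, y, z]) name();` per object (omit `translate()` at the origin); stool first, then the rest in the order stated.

stool();
translate([0, 0, 387]) spool();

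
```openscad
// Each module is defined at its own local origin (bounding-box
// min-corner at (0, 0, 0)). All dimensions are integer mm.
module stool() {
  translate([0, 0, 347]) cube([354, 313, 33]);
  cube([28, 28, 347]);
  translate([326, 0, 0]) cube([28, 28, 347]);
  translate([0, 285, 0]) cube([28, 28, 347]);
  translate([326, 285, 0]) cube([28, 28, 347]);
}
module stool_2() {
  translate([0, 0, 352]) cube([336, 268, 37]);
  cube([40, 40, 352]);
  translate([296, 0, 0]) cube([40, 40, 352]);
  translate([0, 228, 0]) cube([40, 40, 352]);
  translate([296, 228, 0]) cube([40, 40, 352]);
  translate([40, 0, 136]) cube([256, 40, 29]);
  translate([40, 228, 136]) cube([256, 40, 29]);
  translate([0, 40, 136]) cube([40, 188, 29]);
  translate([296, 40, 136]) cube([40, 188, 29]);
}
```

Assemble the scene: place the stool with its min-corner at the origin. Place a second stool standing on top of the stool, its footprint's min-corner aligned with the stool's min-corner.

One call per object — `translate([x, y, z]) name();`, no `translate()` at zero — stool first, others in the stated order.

stool();
translate([0, 0, 380]) stool_2();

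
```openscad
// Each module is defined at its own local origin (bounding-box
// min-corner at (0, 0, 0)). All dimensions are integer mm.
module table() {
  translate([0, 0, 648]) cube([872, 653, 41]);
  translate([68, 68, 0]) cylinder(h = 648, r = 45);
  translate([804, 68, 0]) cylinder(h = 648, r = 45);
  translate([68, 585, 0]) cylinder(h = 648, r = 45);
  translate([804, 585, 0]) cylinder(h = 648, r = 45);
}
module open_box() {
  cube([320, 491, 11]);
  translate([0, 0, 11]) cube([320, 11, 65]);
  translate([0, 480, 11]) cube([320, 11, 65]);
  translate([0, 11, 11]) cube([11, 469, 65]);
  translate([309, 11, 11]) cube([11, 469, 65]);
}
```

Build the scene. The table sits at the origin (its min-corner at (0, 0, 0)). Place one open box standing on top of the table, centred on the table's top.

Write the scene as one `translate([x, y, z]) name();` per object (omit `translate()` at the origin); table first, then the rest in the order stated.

table();
translate([276, 81, 689]) open_box();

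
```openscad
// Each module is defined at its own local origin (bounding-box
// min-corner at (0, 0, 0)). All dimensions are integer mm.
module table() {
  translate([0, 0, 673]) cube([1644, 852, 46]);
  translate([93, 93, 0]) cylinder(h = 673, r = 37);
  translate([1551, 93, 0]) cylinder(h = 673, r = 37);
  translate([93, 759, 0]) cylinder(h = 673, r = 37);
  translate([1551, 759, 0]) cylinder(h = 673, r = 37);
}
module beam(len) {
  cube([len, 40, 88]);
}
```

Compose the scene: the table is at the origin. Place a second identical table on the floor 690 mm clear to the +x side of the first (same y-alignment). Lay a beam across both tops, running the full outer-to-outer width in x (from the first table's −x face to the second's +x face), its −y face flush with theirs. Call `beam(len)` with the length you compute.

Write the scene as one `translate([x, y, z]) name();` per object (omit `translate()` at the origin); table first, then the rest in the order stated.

table();
translate([2334, 0, 0]) table();
translate([0, 0, 719]) beam(3978);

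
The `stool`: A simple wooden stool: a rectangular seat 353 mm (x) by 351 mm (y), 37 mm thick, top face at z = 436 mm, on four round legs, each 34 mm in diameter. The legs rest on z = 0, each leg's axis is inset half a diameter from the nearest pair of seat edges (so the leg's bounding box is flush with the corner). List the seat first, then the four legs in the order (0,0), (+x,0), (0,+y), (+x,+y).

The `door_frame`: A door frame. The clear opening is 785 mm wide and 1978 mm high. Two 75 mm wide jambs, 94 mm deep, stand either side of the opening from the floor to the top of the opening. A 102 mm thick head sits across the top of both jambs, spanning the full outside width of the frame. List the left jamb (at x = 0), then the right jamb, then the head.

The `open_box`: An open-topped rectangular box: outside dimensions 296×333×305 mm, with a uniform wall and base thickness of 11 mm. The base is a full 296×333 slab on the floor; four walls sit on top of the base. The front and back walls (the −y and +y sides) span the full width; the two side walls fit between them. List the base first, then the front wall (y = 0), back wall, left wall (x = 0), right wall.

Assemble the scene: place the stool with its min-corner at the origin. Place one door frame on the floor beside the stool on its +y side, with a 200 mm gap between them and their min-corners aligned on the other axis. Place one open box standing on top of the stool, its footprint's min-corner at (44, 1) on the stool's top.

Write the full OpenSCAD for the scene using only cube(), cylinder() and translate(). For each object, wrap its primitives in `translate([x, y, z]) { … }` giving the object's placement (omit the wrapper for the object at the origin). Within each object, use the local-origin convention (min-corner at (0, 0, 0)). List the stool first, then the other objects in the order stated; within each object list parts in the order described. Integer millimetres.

translate([0, 0, 399]) cube([353, 351, 37]);
translate([17, 17, 0]) cylinder(h = 399, r = 17);
translate([336, 17, 0]) cylinder(h = 399, r = 17);
translate([17, 334, 0]) cylinder(h = 399, r = 17);
translate([336, 334, 0]) cylinder(h = 399, r = 17);
translate([0, 551, 0]) {
  cube([75, 94, 1978]);
  translate([860, 0, 0]) cube([75, 94, 1978]);
  translate([0, 0, 1978]) cube([935, 94, 102]);
}
translate([44, 1, 436]) {
  cube([296, 333, 11]);
  translate([0, 0, 11]) cube([296, 11, 294]);
  translate([0, 322, 11]) cube([296, 11, 294]);
  translate([0, 11, 11]) cube([11, 311, 294]);
  translate([285, 11, 11]) cube([11, 311, 294]);
}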